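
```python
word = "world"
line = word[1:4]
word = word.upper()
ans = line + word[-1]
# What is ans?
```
Trace:
  word='world'
  word='world', line='orl'
  word='WORLD', line='orl'
  word='WORLD', line='orl', ans='orlD'

Final answer: 'orlD'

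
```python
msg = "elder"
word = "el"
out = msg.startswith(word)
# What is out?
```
Trace:
  msg='elder'
  msg='elder', word='el'
  msg='elder', word='el', out=True

Final answer: True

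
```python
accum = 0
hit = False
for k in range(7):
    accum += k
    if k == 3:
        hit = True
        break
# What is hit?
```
Trace:
  accum=0
  accum=0, hit=False
  accum=0, hit=False, k=0
  accum=1, hit=False, k=1
  accum=3, hit=False, k=2
  accum=6, hit=True, k=3

Final answer: True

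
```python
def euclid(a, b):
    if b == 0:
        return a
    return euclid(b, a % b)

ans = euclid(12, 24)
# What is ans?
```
Call trace:
euclid(a=12, b=24)
  euclid(a=24, b=12)
    euclid(a=12, b=0)
    -> return 12
  -> return 12
-> return 12

Final answer: 12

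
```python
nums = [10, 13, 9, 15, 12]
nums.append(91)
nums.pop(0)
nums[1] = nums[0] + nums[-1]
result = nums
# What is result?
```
Trace:
  nums=[10, 13, 9, 15, 12]
  nums=[10, 13, 9, 15, 12, 91]
  nums=[13, 9, 15, 12, 91]
  nums=[13, 104, 15, 12, 91]
  nums=[13, 104, 15, 12, 91], result=[13, 104, 15, 12, 91]

Final answer: [13, 104, 15, 12, 91]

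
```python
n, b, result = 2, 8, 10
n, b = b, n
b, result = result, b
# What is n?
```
Trace:
  n=2, b=8, result=10
  n=8, b=2, result=10
  n=8, b=10, result=2

Final answer: 8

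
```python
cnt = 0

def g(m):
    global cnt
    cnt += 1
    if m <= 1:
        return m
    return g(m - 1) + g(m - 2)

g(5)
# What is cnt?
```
Call trace (a repeated sub-call is expanded the first time; later identical calls just restate its return value):
g(m=5)
  g(m=4)
    g(m=3)
      g(m=2)
        g(m=1)
        -> return 1
        g(m=0)
        -> return 0
      -> return 1
      g(m=1)
      -> return 1
    -> return 2
    g(m=2) -> return 1  (same call as traced above)
  -> return 3
  g(m=3) -> return 2  (same call as traced above)
-> return 5

cnt is incremented once per call, so count the calls in each subtree. Let C(m) = number of calls made by g(m).
C(0) = C(1) = 1 (base case, no recursion); C(m) = 1 + C(m - 1) + C(m - 2) otherwise.
C(2) = 1 + C(1) + C(0) = 1 + 1 + 1 = 3
C(3) = 1 + C(2) + C(1) = 1 + 3 + 1 = 5
C(4) = 1 + C(3) + C(2) = 1 + 5 + 3 = 9
C(5) = 1 + C(4) + C(3) = 1 + 9 + 5 = 15
cnt = C(5) = 15

Final answer: 15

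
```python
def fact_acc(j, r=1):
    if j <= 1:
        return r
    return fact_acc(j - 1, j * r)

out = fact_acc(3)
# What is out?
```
Call trace:
fact_acc(j=3, r=1)
  fact_acc(j=2, r=3)
    fact_acc(j=1, r=6)
    -> return 6
  -> return 6
-> return 6

Final answer: 6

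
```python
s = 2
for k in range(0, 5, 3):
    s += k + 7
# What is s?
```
Trace:
  s=2
  s=9, k=0
  s=19, k=3

Final answer: 19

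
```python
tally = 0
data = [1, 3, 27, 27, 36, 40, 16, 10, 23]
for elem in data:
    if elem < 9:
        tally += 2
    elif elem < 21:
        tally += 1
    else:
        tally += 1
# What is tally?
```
Trace:
  tally=0
  tally=2, elem=1
  tally=4, elem=3
  tally=5, elem=27
  tally=6, elem=27
  tally=7, elem=36
  tally=8, elem=40
  tally=9, elem=16
  tally=10, elem=10
  tally=11, elem=23

Final answer: 11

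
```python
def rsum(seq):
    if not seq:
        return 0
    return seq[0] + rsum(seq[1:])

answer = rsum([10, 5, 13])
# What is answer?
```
Call trace:
rsum(seq=[10, 5, 13])
  rsum(seq=[5, 13])
    rsum(seq=[13])
      rsum(seq=[])
      -> return 0
    -> return 13
  -> return 18
-> return 28

Final answer: 28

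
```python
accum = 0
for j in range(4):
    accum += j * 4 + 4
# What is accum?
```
Trace:
  accum=0
  accum=4, j=0
  accum=12, j=1
  accum=24, j=2
  accum=40, j=3

Final answer: 40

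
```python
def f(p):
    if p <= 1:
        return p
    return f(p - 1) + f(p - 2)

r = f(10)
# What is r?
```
Call trace (a repeated sub-call is expanded the first time; later identical calls just restate its return value):
f(p=10)
  f(p=9)
    f(p=8)
      f(p=7)
        f(p=6)
          f(p=5)
            f(p=4)
              f(p=3)
                f(p=2)
                  f(p=1)
                  -> return 1
                  f(p=0)
                  -> return 0
                -> return 1
                f(p=1)
                -> return 1
              -> return 2
              f(p=2) -> return 1  (same call as traced above)
            -> return 3
            f(p=3) -> return 2  (same call as traced above)
          -> return 5
          f(p=4) -> return 3  (same call as traced above)
        -> return 8
        f(p=5) -> return 5  (same call as traced above)
      -> return 13
      f(p=6) -> return 8  (same call as traced above)
    -> return 21
    f(p=7) -> return 13  (same call as traced above)
  -> return 34
  f(p=8) -> return 21  (same call as traced above)
-> return 55

Final answer: 55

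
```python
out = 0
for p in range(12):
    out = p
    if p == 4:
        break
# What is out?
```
Trace:
  out=0
  out=0, p=0
  out=1, p=1
  out=2, p=2
  out=3, p=3
  out=4, p=4

Final answer: 4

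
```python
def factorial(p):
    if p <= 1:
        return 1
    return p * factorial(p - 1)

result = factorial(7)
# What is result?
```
Call trace:
factorial(p=7)
  factorial(p=6)
    factorial(p=5)
      factorial(p=4)
        factorial(p=3)
          factorial(p=2)
            factorial(p=1)
            -> return 1
          -> return 2
        -> return 6
      -> return 24
    -> return 120
  -> return 720
-> return 5040

Final answer: 5040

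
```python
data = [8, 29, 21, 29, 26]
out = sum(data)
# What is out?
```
Trace:
  data=[8, 29, 21, 29, 26]
  data=[8, 29, 21, 29, 26], out=113

Final answer: 113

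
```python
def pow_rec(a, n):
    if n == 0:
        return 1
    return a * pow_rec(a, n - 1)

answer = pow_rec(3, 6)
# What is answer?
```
Call trace:
pow_rec(a=3, n=6)
  pow_rec(a=3, n=5)
    pow_rec(a=3, n=4)
      pow_rec(a=3, n=3)
        pow_rec(a=3, n=2)
          pow_rec(a=3, n=1)
            pow_rec(a=3, n=0)
            -> return 1
          -> return 3
        -> return 9
      -> return 27
    -> return 81
  -> return 243
-> return 729

Final answer: 729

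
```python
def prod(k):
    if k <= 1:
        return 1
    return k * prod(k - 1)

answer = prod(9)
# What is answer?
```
Call trace:
prod(k=9)
  prod(k=8)
    prod(k=7)
      prod(k=6)
        prod(k=5)
          prod(k=4)
            prod(k=3)
              prod(k=2)
                prod(k=1)
                -> return 1
              -> return 2
            -> return 6
          -> return 24
        -> return 120
      -> return 720
    -> return 5040
  -> return 40320
-> return 362880

Final answer: 362880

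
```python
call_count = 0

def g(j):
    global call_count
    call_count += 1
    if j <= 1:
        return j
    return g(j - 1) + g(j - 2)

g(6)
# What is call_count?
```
Call trace (a repeated sub-call is expanded the first time; later identical calls just restate its return value):
g(j=6)
  g(j=5)
    g(j=4)
      g(j=3)
        g(j=2)
          g(j=1)
          -> return 1
          g(j=0)
          -> return 0
        -> return 1
        g(j=1)
        -> return 1
      -> return 2
      g(j=2) -> return 1  (same call as traced above)
    -> return 3
    g(j=3) -> return 2  (same call as traced above)
  -> return 5
  g(j=4) -> return 3  (same call as traced above)
-> return 8

call_count is incremented once per call, so count the calls in each subtree. Let C(j) = number of calls made by g(j).
C(0) = C(1) = 1 (base case, no recursion); C(j) = 1 + C(j - 1) + C(j - 2) otherwise.
C(2) = 1 + C(1) + C(0) = 1 + 1 + 1 = 3
C(3) = 1 + C(2) + C(1) = 1 + 3 + 1 = 5
C(4) = 1 + C(3) + C(2) = 1 + 5 + 3 = 9
C(5) = 1 + C(4) + C(3) = 1 + 9 + 5 = 15
C(6) = 1 + C(5) + C(4) = 1 + 15 + 9 = 25
call_count = C(6) = 25

Final answer: 25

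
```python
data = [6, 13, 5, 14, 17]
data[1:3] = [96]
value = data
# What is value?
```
Trace:
  data=[6, 13, 5, 14, 17]
  data=[6, 96, 14, 17]
  data=[6, 96, 14, 17], value=[6, 96, 14, 17]

Final answer: [6, 96, 14, 17]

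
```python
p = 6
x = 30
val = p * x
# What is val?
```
Trace:
  p=6
  p=6, x=30
  p=6, x=30, val=180

Final answer: 180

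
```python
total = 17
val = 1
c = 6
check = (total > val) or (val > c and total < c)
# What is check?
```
Trace:
  total=17
  total=17, val=1
  total=17, val=1, c=6
  total=17, val=1, c=6, check=True

Final answer: True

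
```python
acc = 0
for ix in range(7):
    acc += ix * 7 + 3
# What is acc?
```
Trace:
  acc=0
  acc=3, ix=0
  acc=13, ix=1
  acc=30, ix=2
  acc=54, ix=3
  acc=85, ix=4
  acc=123, ix=5
  acc=168, ix=6

Final answer: 168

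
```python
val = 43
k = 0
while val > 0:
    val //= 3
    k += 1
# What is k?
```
Trace:
  val=43
  val=43, k=0
  val=14, k=1
  val=4, k=2
  val=1, k=3
  val=0, k=4

Final answer: 4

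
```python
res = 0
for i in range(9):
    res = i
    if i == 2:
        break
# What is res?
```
Trace:
  res=0
  res=0, i=0
  res=1, i=1
  res=2, i=2

Final answer: 2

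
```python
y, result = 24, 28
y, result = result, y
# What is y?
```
Trace:
  y=24, result=28
  y=28, result=24

Final answer: 28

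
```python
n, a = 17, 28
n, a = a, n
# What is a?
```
Trace:
  n=17, a=28
  n=28, a=17

Final answer: 17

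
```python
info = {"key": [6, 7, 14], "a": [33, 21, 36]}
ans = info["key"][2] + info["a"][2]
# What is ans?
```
Trace:
  info={'key': [6, 7, 14], 'a': [33, 21, 36]}
  info={'key': [6, 7, 14], 'a': [33, 21, 36]}, ans=50

Final answer: 50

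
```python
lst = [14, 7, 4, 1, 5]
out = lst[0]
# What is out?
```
Trace:
  lst=[14, 7, 4, 1, 5]
  lst=[14, 7, 4, 1, 5], out=14

Final answer: 14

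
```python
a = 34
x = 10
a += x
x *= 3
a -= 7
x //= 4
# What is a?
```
Trace:
  a=34
  a=34, x=10
  a=44, x=10
  a=44, x=30
  a=37, x=30
  a=37, x=7

Final answer: 37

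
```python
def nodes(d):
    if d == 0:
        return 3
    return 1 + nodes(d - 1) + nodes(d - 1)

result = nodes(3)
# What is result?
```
Call trace (a repeated sub-call is expanded the first time; later identical calls just restate its return value):
nodes(d=3)
  nodes(d=2)
    nodes(d=1)
      nodes(d=0)
      -> return 3
      nodes(d=0)
      -> return 3
    -> return 7
    nodes(d=1) -> return 7  (same call as traced above)
  -> return 15
  nodes(d=2) -> return 15  (same call as traced above)
-> return 31

Final answer: 31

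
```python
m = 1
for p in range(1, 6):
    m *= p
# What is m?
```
Trace:
  m=1
  m=1, p=1
  m=2, p=2
  m=6, p=3
  m=24, p=4
  m=120, p=5

Final answer: 120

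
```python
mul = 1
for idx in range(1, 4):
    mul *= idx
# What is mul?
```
Trace:
  mul=1
  mul=1, idx=1
  mul=2, idx=2
  mul=6, idx=3

Final answer: 6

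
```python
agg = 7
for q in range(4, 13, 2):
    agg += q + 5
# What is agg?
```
Trace:
  agg=7
  agg=16, q=4
  agg=27, q=6
  agg=40, q=8
  agg=55, q=10
  agg=72, q=12

Final answer: 72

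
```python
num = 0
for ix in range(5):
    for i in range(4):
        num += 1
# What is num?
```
Trace:
  num=0
  num=1, ix=0, i=0
  num=2, ix=0, i=1
  num=3, ix=0, i=2
  num=4, ix=0, i=3
  num=5, ix=1, i=0
  num=6, ix=1, i=1
  num=7, ix=1, i=2
  num=8, ix=1, i=3
  num=9, ix=2, i=0
  num=10, ix=2, i=1
  num=11, ix=2, i=2
  num=12, ix=2, i=3
  num=13, ix=3, i=0
  num=14, ix=3, i=1
  num=15, ix=3, i=2
  num=16, ix=3, i=3
  num=17, ix=4, i=0
  num=18, ix=4, i=1
  num=19, ix=4, i=2
  num=20, ix=4, i=3

Final answer: 20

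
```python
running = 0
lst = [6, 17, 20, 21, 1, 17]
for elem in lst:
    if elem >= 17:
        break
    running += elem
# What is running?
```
Trace:
  running=0
  running=6, elem=6
  running=6, elem=17

Final answer: 6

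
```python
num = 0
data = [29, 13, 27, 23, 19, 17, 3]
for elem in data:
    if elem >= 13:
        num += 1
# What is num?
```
Trace:
  num=0
  num=1, elem=29
  num=2, elem=13
  num=3, elem=27
  num=4, elem=23
  num=5, elem=19
  num=6, elem=17
  num=6, elem=3

Final answer: 6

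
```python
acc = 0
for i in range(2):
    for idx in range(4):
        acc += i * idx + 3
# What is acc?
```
Trace:
  acc=0
  acc=3, i=0, idx=0
  acc=6, i=0, idx=1
  acc=9, i=0, idx=2
  acc=12, i=0, idx=3
  acc=15, i=1, idx=0
  acc=19, i=1, idx=1
  acc=24, i=1, idx=2
  acc=30, i=1, idx=3

Final answer: 30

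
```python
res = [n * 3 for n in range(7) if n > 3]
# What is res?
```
Trace:
  n=0
  n=1
  n=2
  n=3
  n=4
  n=5
  n=6
  res=[12, 15, 18]

Final answer: [12, 15, 18]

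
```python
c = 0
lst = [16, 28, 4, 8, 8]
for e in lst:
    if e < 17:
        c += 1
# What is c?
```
Trace:
  c=0
  c=1, e=16
  c=1, e=28
  c=2, e=4
  c=3, e=8
  c=4, e=8

Final answer: 4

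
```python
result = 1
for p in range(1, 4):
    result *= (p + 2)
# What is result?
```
Trace:
  result=1
  result=3, p=1
  result=12, p=2
  result=60, p=3

Final answer: 60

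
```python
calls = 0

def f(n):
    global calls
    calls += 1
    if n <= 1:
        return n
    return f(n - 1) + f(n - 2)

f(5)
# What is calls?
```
Call trace (a repeated sub-call is expanded the first time; later identical calls just restate its return value):
f(n=5)
  f(n=4)
    f(n=3)
      f(n=2)
        f(n=1)
        -> return 1
        f(n=0)
        -> return 0
      -> return 1
      f(n=1)
      -> return 1
    -> return 2
    f(n=2) -> return 1  (same call as traced above)
  -> return 3
  f(n=3) -> return 2  (same call as traced above)
-> return 5

calls is incremented once per call, so count the calls in each subtree. Let C(n) = number of calls made by f(n).
C(0) = C(1) = 1 (base case, no recursion); C(n) = 1 + C(n - 1) + C(n - 2) otherwise.
C(2) = 1 + C(1) + C(0) = 1 + 1 + 1 = 3
C(3) = 1 + C(2) + C(1) = 1 + 3 + 1 = 5
C(4) = 1 + C(3) + C(2) = 1 + 5 + 3 = 9
C(5) = 1 + C(4) + C(3) = 1 + 9 + 5 = 15
calls = C(5) = 15

Final answer: 15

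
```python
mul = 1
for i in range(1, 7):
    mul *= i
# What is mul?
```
Trace:
  mul=1
  mul=1, i=1
  mul=2, i=2
  mul=6, i=3
  mul=24, i=4
  mul=120, i=5
  mul=720, i=6

Final answer: 720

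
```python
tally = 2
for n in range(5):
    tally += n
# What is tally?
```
Trace:
  tally=2
  tally=2, n=0
  tally=3, n=1
  tally=5, n=2
  tally=8, n=3
  tally=12, n=4

Final answer: 12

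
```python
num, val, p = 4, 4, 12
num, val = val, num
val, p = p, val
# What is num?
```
Trace:
  num=4, val=4, p=12
  num=4, val=4, p=12
  num=4, val=12, p=4

Final answer: 4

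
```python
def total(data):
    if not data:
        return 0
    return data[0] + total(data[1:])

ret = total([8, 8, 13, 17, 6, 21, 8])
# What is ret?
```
Call trace:
total(data=[8, 8, 13, 17, 6, 21, 8])
  total(data=[8, 13, 17, 6, 21, 8])
    total(data=[13, 17, 6, 21, 8])
      total(data=[17, 6, 21, 8])
        total(data=[6, 21, 8])
          total(data=[21, 8])
            total(data=[8])
              total(data=[])
              -> return 0
            -> return 8
          -> return 29
        -> return 35
      -> return 52
    -> return 65
  -> return 73
-> return 81

Final answer: 81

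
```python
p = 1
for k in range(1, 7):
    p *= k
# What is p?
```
Trace:
  p=1
  p=1, k=1
  p=2, k=2
  p=6, k=3
  p=24, k=4
  p=120, k=5
  p=720, k=6

Final answer: 720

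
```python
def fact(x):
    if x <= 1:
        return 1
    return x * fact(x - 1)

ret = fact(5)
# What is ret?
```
Call trace:
fact(x=5)
  fact(x=4)
    fact(x=3)
      fact(x=2)
        fact(x=1)
        -> return 1
      -> return 2
    -> return 6
  -> return 24
-> return 120

Final answer: 120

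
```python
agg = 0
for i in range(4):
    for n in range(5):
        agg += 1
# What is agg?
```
Trace:
  agg=0
  agg=1, i=0, n=0
  agg=2, i=0, n=1
  agg=3, i=0, n=2
  agg=4, i=0, n=3
  agg=5, i=0, n=4
  agg=6, i=1, n=0
  agg=7, i=1, n=1
  agg=8, i=1, n=2
  agg=9, i=1, n=3
  agg=10, i=1, n=4
  agg=11, i=2, n=0
  agg=12, i=2, n=1
  agg=13, i=2, n=2
  agg=14, i=2, n=3
  agg=15, i=2, n=4
  agg=16, i=3, n=0
  agg=17, i=3, n=1
  agg=18, i=3, n=2
  agg=19, i=3, n=3
  agg=20, i=3, n=4

Final answer: 20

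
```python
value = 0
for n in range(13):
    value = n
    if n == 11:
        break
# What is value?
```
Trace:
  value=0
  value=0, n=0
  value=1, n=1
  value=2, n=2
  value=3, n=3
  value=4, n=4
  value=5, n=5
  value=6, n=6
  value=7, n=7
  value=8, n=8
  value=9, n=9
  value=10, n=10
  value=11, n=11

Final answer: 11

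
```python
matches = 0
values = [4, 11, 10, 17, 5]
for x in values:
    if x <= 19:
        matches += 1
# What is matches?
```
Trace:
  matches=0
  matches=1, x=4
  matches=2, x=11
  matches=3, x=10
  matches=4, x=17
  matches=5, x=5

Final answer: 5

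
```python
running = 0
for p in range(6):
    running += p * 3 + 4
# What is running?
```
Trace:
  running=0
  running=4, p=0
  running=11, p=1
  running=21, p=2
  running=34, p=3
  running=50, p=4
  running=69, p=5

Final answer: 69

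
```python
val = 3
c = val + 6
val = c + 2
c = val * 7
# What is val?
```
Trace:
  val=3
  val=3, c=9
  val=11, c=9
  val=11, c=77

Final answer: 11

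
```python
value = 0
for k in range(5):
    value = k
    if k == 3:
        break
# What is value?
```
Trace:
  value=0
  value=0, k=0
  value=1, k=1
  value=2, k=2
  value=3, k=3

Final answer: 3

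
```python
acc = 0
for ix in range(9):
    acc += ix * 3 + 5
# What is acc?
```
Trace:
  acc=0
  acc=5, ix=0
  acc=13, ix=1
  acc=24, ix=2
  acc=38, ix=3
  acc=55, ix=4
  acc=75, ix=5
  acc=98, ix=6
  acc=124, ix=7
  acc=153, ix=8

Final answer: 153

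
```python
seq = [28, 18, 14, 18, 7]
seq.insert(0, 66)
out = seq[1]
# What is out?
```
Trace:
  seq=[28, 18, 14, 18, 7]
  seq=[66, 28, 18, 14, 18, 7]
  seq=[66, 28, 18, 14, 18, 7], out=28

Final answer: 28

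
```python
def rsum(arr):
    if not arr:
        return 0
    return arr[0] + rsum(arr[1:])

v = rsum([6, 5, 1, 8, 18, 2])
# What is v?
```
Call trace:
rsum(arr=[6, 5, 1, 8, 18, 2])
  rsum(arr=[5, 1, 8, 18, 2])
    rsum(arr=[1, 8, 18, 2])
      rsum(arr=[8, 18, 2])
        rsum(arr=[18, 2])
          rsum(arr=[2])
            rsum(arr=[])
            -> return 0
          -> return 2
        -> return 20
      -> return 28
    -> return 29
  -> return 34
-> return 40

Final answer: 40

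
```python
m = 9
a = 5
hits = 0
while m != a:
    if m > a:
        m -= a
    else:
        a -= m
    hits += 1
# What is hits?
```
Trace:
  m=9
  m=9, a=5
  m=9, a=5, hits=0
  m=4, a=5, hits=1
  m=4, a=1, hits=2
  m=3, a=1, hits=3
  m=2, a=1, hits=4
  m=1, a=1, hits=5

Final answer: 5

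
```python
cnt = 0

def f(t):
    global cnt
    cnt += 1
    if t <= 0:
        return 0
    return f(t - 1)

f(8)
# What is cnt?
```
Call trace:
f(t=8)
  f(t=7)
    f(t=6)
      f(t=5)
        f(t=4)
          f(t=3)
            f(t=2)
              f(t=1)
                f(t=0)
                -> return 0
              -> return 0
            -> return 0
          -> return 0
        -> return 0
      -> return 0
    -> return 0
  -> return 0
-> return 0

cnt is incremented once per call. f is entered once for each t = 8, 7, 6, 5, 4, 3, 2, 1, 0 (the t <= 0 call returns without recursing), i.e. 8 + 1 calls.
cnt = 9

Final answer: 9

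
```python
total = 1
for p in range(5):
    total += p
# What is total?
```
Trace:
  total=1
  total=1, p=0
  total=2, p=1
  total=4, p=2
  total=7, p=3
  total=11, p=4

Final answer: 11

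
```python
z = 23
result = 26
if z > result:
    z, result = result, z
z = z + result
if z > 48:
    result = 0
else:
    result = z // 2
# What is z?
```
Trace:
  z=23
  z=23, result=26
  z=23, result=26
  z=49, result=26
  z=49, result=0

Final answer: 49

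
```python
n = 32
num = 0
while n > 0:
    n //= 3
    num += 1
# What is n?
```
Trace:
  n=32
  n=32, num=0
  n=10, num=1
  n=3, num=2
  n=1, num=3
  n=0, num=4

Final answer: 0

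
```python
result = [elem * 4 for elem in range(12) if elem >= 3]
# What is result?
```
Trace:
  elem=0
  elem=1
  elem=2
  elem=3
  elem=4
  elem=5
  elem=6
  elem=7
  elem=8
  elem=9
  elem=10
  elem=11
  result=[12, 16, 20, 24, 28, 32, 36, 40, 44]

Final answer: [12, 16, 20, 24, 28, 32, 36, 40, 44]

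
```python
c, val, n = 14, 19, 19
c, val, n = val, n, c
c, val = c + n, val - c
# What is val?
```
Trace:
  c=14, val=19, n=19
  c=19, val=19, n=14
  c=33, val=0, n=14

Final answer: 0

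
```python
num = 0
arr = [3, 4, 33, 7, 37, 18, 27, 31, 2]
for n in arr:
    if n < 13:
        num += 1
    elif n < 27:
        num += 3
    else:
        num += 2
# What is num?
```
Trace:
  num=0
  num=1, n=3
  num=2, n=4
  num=4, n=33
  num=5, n=7
  num=7, n=37
  num=10, n=18
  num=12, n=27
  num=14, n=31
  num=15, n=2

Final answer: 15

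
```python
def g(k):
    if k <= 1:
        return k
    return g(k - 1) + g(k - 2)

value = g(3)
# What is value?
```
Call trace:
g(k=3)
  g(k=2)
    g(k=1)
    -> return 1
    g(k=0)
    -> return 0
  -> return 1
  g(k=1)
  -> return 1
-> return 2

Final answer: 2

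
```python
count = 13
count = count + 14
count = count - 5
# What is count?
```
Trace:
  count=13
  count=27
  count=22

Final answer: 22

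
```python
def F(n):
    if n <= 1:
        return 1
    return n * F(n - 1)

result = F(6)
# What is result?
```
Call trace:
F(n=6)
  F(n=5)
    F(n=4)
      F(n=3)
        F(n=2)
          F(n=1)
          -> return 1
        -> return 2
      -> return 6
    -> return 24
  -> return 120
-> return 720

Final answer: 720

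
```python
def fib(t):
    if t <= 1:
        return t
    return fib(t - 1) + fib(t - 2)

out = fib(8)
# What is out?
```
Call trace (a repeated sub-call is expanded the first time; later identical calls just restate its return value):
fib(t=8)
  fib(t=7)
    fib(t=6)
      fib(t=5)
        fib(t=4)
          fib(t=3)
            fib(t=2)
              fib(t=1)
              -> return 1
              fib(t=0)
              -> return 0
            -> return 1
            fib(t=1)
            -> return 1
          -> return 2
          fib(t=2) -> return 1  (same call as traced above)
        -> return 3
        fib(t=3) -> return 2  (same call as traced above)
      -> return 5
      fib(t=4) -> return 3  (same call as traced above)
    -> return 8
    fib(t=5) -> return 5  (same call as traced above)
  -> return 13
  fib(t=6) -> return 8  (same call as traced above)
-> return 21

Final answer: 21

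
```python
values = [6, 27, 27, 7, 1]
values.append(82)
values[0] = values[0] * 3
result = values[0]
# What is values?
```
Trace:
  values=[6, 27, 27, 7, 1]
  values=[6, 27, 27, 7, 1, 82]
  values=[18, 27, 27, 7, 1, 82]
  values=[18, 27, 27, 7, 1, 82], result=18

Final answer: [18, 27, 27, 7, 1, 82]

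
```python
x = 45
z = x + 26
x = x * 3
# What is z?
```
Trace:
  x=45
  x=45, z=71
  x=135, z=71

Final answer: 71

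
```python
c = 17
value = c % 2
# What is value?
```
Trace:
  c=17
  c=17, value=1

Final answer: 1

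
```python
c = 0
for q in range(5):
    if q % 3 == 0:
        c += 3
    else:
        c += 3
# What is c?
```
Trace:
  c=0
  c=3, q=0
  c=6, q=1
  c=9, q=2
  c=12, q=3
  c=15, q=4

Final answer: 15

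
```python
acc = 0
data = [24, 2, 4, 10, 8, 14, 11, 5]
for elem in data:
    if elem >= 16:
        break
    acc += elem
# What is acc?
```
Trace:
  acc=0
  acc=0, elem=24

Final answer: 0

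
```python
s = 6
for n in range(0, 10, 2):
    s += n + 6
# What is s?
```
Trace:
  s=6
  s=12, n=0
  s=20, n=2
  s=30, n=4
  s=42, n=6
  s=56, n=8

Final answer: 56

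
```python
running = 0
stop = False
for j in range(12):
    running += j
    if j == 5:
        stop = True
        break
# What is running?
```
Trace:
  running=0
  running=0, stop=False
  running=0, stop=False, j=0
  running=1, stop=False, j=1
  running=3, stop=False, j=2
  running=6, stop=False, j=3
  running=10, stop=False, j=4
  running=15, stop=True, j=5

Final answer: 15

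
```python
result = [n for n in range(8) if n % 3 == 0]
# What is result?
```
Trace:
  n=0
  n=1
  n=2
  n=3
  n=4
  n=5
  n=6
  n=7
  result=[0, 3, 6]

Final answer: [0, 3, 6]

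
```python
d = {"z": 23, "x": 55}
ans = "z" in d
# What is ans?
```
Trace:
  d={'z': 23, 'x': 55}
  d={'z': 23, 'x': 55}, ans=True

Final answer: True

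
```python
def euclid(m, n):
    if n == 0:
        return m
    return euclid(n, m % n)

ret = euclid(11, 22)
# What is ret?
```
Call trace:
euclid(m=11, n=22)
  euclid(m=22, n=11)
    euclid(m=11, n=0)
    -> return 11
  -> return 11
-> return 11

Final answer: 11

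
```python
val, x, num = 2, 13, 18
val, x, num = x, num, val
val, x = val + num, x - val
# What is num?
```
Trace:
  val=2, x=13, num=18
  val=13, x=18, num=2
  val=15, x=5, num=2

Final answer: 2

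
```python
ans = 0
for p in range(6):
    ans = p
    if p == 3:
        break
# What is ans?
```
Trace:
  ans=0
  ans=0, p=0
  ans=1, p=1
  ans=2, p=2
  ans=3, p=3

Final answer: 3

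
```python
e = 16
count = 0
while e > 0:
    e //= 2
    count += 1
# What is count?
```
Trace:
  e=16
  e=16, count=0
  e=8, count=1
  e=4, count=2
  e=2, count=3
  e=1, count=4
  e=0, count=5

Final answer: 5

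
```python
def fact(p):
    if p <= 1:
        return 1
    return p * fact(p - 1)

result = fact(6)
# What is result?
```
Call trace:
fact(p=6)
  fact(p=5)
    fact(p=4)
      fact(p=3)
        fact(p=2)
          fact(p=1)
          -> return 1
        -> return 2
      -> return 6
    -> return 24
  -> return 120
-> return 720

Final answer: 720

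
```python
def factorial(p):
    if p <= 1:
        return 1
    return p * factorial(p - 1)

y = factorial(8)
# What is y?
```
Call trace:
factorial(p=8)
  factorial(p=7)
    factorial(p=6)
      factorial(p=5)
        factorial(p=4)
          factorial(p=3)
            factorial(p=2)
              factorial(p=1)
              -> return 1
            -> return 2
          -> return 6
        -> return 24
      -> return 120
    -> return 720
  -> return 5040
-> return 40320

Final answer: 40320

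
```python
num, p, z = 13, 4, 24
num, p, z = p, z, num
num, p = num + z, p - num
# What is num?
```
Trace:
  num=13, p=4, z=24
  num=4, p=24, z=13
  num=17, p=20, z=13

Final answer: 17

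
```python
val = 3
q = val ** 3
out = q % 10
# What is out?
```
Trace:
  val=3
  val=3, q=27
  val=3, q=27, out=7

Final answer: 7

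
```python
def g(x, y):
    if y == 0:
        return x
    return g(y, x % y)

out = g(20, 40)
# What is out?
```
Call trace:
g(x=20, y=40)
  g(x=40, y=20)
    g(x=20, y=0)
    -> return 20
  -> return 20
-> return 20

Final answer: 20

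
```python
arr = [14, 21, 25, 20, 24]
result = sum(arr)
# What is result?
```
Trace:
  arr=[14, 21, 25, 20, 24]
  arr=[14, 21, 25, 20, 24], result=104

Final answer: 104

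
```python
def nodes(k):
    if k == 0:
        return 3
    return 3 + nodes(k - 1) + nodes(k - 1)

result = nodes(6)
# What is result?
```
Call trace (a repeated sub-call is expanded the first time; later identical calls just restate its return value):
nodes(k=6)
  nodes(k=5)
    nodes(k=4)
      nodes(k=3)
        nodes(k=2)
          nodes(k=1)
            nodes(k=0)
            -> return 3
            nodes(k=0)
            -> return 3
          -> return 9
          nodes(k=1) -> return 9  (same call as traced above)
        -> return 21
        nodes(k=2) -> return 21  (same call as traced above)
      -> return 45
      nodes(k=3) -> return 45  (same call as traced above)
    -> return 93
    nodes(k=4) -> return 93  (same call as traced above)
  -> return 189
  nodes(k=5) -> return 189  (same call as traced above)
-> return 381

Final answer: 381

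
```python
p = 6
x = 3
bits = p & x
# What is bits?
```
Trace:
  p=6
  p=6, x=3
  p=6, x=3, bits=2

Final answer: 2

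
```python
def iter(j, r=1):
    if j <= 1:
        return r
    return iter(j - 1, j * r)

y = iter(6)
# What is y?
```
Call trace:
iter(j=6, r=1)
  iter(j=5, r=6)
    iter(j=4, r=30)
      iter(j=3, r=120)
        iter(j=2, r=360)
          iter(j=1, r=720)
          -> return 720
        -> return 720
      -> return 720
    -> return 720
  -> return 720
-> return 720

Final answer: 720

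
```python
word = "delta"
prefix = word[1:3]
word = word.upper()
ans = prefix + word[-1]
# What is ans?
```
Trace:
  word='delta'
  word='delta', prefix='el'
  word='DELTA', prefix='el'
  word='DELTA', prefix='el', ans='elA'

Final answer: 'elA'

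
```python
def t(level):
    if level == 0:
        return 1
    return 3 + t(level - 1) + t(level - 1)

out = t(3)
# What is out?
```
Call trace (a repeated sub-call is expanded the first time; later identical calls just restate its return value):
t(level=3)
  t(level=2)
    t(level=1)
      t(level=0)
      -> return 1
      t(level=0)
      -> return 1
    -> return 5
    t(level=1) -> return 5  (same call as traced above)
  -> return 13
  t(level=2) -> return 13  (same call as traced above)
-> return 29

Final answer: 29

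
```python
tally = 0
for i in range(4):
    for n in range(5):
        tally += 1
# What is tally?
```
Trace:
  tally=0
  tally=1, i=0, n=0
  tally=2, i=0, n=1
  tally=3, i=0, n=2
  tally=4, i=0, n=3
  tally=5, i=0, n=4
  tally=6, i=1, n=0
  tally=7, i=1, n=1
  tally=8, i=1, n=2
  tally=9, i=1, n=3
  tally=10, i=1, n=4
  tally=11, i=2, n=0
  tally=12, i=2, n=1
  tally=13, i=2, n=2
  tally=14, i=2, n=3
  tally=15, i=2, n=4
  tally=16, i=3, n=0
  tally=17, i=3, n=1
  tally=18, i=3, n=2
  tally=19, i=3, n=3
  tally=20, i=3, n=4

Final answer: 20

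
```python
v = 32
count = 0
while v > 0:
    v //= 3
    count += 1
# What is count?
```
Trace:
  v=32
  v=32, count=0
  v=10, count=1
  v=3, count=2
  v=1, count=3
  v=0, count=4

Final answer: 4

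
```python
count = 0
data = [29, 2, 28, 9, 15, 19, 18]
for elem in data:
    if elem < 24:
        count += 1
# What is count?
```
Trace:
  count=0
  count=0, elem=29
  count=1, elem=2
  count=1, elem=28
  count=2, elem=9
  count=3, elem=15
  count=4, elem=19
  count=5, elem=18

Final answer: 5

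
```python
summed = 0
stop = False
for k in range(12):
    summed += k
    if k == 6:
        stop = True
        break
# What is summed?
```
Trace:
  summed=0
  summed=0, stop=False
  summed=0, stop=False, k=0
  summed=1, stop=False, k=1
  summed=3, stop=False, k=2
  summed=6, stop=False, k=3
  summed=10, stop=False, k=4
  summed=15, stop=False, k=5
  summed=21, stop=True, k=6

Final answer: 21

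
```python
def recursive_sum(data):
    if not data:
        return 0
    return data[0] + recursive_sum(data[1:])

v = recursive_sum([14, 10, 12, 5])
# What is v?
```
Call trace:
recursive_sum(data=[14, 10, 12, 5])
  recursive_sum(data=[10, 12, 5])
    recursive_sum(data=[12, 5])
      recursive_sum(data=[5])
        recursive_sum(data=[])
        -> return 0
      -> return 5
    -> return 17
  -> return 27
-> return 41

Final answer: 41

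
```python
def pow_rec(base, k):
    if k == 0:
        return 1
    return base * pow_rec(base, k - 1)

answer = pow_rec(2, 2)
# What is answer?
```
Call trace:
pow_rec(base=2, k=2)
  pow_rec(base=2, k=1)
    pow_rec(base=2, k=0)
    -> return 1
  -> return 2
-> return 4

Final answer: 4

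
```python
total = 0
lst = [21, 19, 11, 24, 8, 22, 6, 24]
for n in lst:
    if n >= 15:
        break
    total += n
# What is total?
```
Trace:
  total=0
  total=0, n=21

Final answer: 0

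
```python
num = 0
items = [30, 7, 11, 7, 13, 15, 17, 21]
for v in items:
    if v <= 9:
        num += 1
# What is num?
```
Trace:
  num=0
  num=0, v=30
  num=1, v=7
  num=1, v=11
  num=2, v=7
  num=2, v=13
  num=2, v=15
  num=2, v=17
  num=2, v=21

Final answer: 2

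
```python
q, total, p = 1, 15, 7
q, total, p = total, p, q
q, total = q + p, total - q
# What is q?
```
Trace:
  q=1, total=15, p=7
  q=15, total=7, p=1
  q=16, total=-8, p=1

Final answer: 16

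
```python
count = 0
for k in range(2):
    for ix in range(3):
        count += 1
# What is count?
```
Trace:
  count=0
  count=1, k=0, ix=0
  count=2, k=0, ix=1
  count=3, k=0, ix=2
  count=4, k=1, ix=0
  count=5, k=1, ix=1
  count=6, k=1, ix=2

Final answer: 6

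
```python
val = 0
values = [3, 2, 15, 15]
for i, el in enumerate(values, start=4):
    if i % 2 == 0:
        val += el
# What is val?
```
Trace:
  val=0
  val=3, i=4, el=3
  val=3, i=5, el=2
  val=18, i=6, el=15
  val=18, i=7, el=15

Final answer: 18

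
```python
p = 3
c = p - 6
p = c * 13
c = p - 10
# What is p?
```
Trace:
  p=3
  p=3, c=-3
  p=-39, c=-3
  p=-39, c=-49

Final answer: -39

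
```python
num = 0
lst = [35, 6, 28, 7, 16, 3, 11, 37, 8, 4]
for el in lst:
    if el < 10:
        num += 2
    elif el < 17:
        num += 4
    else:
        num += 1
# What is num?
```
Trace:
  num=0
  num=1, el=35
  num=3, el=6
  num=4, el=28
  num=6, el=7
  num=10, el=16
  num=12, el=3
  num=16, el=11
  num=17, el=37
  num=19, el=8
  num=21, el=4

Final answer: 21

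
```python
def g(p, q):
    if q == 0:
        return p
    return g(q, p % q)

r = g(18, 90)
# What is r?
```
Call trace:
g(p=18, q=90)
  g(p=90, q=18)
    g(p=18, q=0)
    -> return 18
  -> return 18
-> return 18

Final answer: 18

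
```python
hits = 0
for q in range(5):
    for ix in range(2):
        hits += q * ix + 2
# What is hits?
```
Trace:
  hits=0
  hits=2, q=0, ix=0
  hits=4, q=0, ix=1
  hits=6, q=1, ix=0
  hits=9, q=1, ix=1
  hits=11, q=2, ix=0
  hits=15, q=2, ix=1
  hits=17, q=3, ix=0
  hits=22, q=3, ix=1
  hits=24, q=4, ix=0
  hits=30, q=4, ix=1

Final answer: 30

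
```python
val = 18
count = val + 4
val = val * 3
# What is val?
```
Trace:
  val=18
  val=18, count=22
  val=54, count=22

Final answer: 54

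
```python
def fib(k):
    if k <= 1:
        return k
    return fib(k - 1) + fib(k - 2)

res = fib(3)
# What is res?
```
Call trace:
fib(k=3)
  fib(k=2)
    fib(k=1)
    -> return 1
    fib(k=0)
    -> return 0
  -> return 1
  fib(k=1)
  -> return 1
-> return 2

Final answer: 2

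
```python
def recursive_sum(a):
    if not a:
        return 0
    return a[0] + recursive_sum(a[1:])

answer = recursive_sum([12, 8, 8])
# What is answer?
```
Call trace:
recursive_sum(a=[12, 8, 8])
  recursive_sum(a=[8, 8])
    recursive_sum(a=[8])
      recursive_sum(a=[])
      -> return 0
    -> return 8
  -> return 16
-> return 28

Final answer: 28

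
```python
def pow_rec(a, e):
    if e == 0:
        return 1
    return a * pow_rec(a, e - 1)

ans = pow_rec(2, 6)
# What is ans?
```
Call trace:
pow_rec(a=2, e=6)
  pow_rec(a=2, e=5)
    pow_rec(a=2, e=4)
      pow_rec(a=2, e=3)
        pow_rec(a=2, e=2)
          pow_rec(a=2, e=1)
            pow_rec(a=2, e=0)
            -> return 1
          -> return 2
        -> return 4
      -> return 8
    -> return 16
  -> return 32
-> return 64

Final answer: 64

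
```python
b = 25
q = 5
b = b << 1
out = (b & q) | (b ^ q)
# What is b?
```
Trace:
  b=25
  b=25, q=5
  b=50, q=5
  b=50, q=5, out=55

Final answer: 50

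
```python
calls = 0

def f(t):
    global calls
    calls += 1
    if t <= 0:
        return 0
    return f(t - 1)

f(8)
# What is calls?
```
Call trace:
f(t=8)
  f(t=7)
    f(t=6)
      f(t=5)
        f(t=4)
          f(t=3)
            f(t=2)
              f(t=1)
                f(t=0)
                -> return 0
              -> return 0
            -> return 0
          -> return 0
        -> return 0
      -> return 0
    -> return 0
  -> return 0
-> return 0

calls is incremented once per call. f is entered once for each t = 8, 7, 6, 5, 4, 3, 2, 1, 0 (the t <= 0 call returns without recursing), i.e. 8 + 1 calls.
calls = 9

Final answer: 9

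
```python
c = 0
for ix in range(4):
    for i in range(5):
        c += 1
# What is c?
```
Trace:
  c=0
  c=1, ix=0, i=0
  c=2, ix=0, i=1
  c=3, ix=0, i=2
  c=4, ix=0, i=3
  c=5, ix=0, i=4
  c=6, ix=1, i=0
  c=7, ix=1, i=1
  c=8, ix=1, i=2
  c=9, ix=1, i=3
  c=10, ix=1, i=4
  c=11, ix=2, i=0
  c=12, ix=2, i=1
  c=13, ix=2, i=2
  c=14, ix=2, i=3
  c=15, ix=2, i=4
  c=16, ix=3, i=0
  c=17, ix=3, i=1
  c=18, ix=3, i=2
  c=19, ix=3, i=3
  c=20, ix=3, i=4

Final answer: 20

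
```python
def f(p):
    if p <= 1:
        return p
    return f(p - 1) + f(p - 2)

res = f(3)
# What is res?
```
Call trace:
f(p=3)
  f(p=2)
    f(p=1)
    -> return 1
    f(p=0)
    -> return 0
  -> return 1
  f(p=1)
  -> return 1
-> return 2

Final answer: 2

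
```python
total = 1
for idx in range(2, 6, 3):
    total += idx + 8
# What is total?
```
Trace:
  total=1
  total=11, idx=2
  total=24, idx=5

Final answer: 24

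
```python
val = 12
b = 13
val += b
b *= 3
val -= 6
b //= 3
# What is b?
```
Trace:
  val=12
  val=12, b=13
  val=25, b=13
  val=25, b=39
  val=19, b=39
  val=19, b=13

Final answer: 13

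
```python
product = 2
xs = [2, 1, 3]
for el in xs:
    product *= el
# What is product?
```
Trace:
  product=2
  product=4, el=2
  product=4, el=1
  product=12, el=3

Final answer: 12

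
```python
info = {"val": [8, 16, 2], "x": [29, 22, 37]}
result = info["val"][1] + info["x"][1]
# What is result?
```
Trace:
  info={'val': [8, 16, 2], 'x': [29, 22, 37]}
  info={'val': [8, 16, 2], 'x': [29, 22, 37]}, result=38

Final answer: 38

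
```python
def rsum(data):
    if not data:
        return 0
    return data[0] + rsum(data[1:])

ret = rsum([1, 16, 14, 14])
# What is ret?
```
Call trace:
rsum(data=[1, 16, 14, 14])
  rsum(data=[16, 14, 14])
    rsum(data=[14, 14])
      rsum(data=[14])
        rsum(data=[])
        -> return 0
      -> return 14
    -> return 28
  -> return 44
-> return 45

Final answer: 45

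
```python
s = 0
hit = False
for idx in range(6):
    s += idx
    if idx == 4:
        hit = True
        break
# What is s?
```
Trace:
  s=0
  s=0, hit=False
  s=0, hit=False, idx=0
  s=1, hit=False, idx=1
  s=3, hit=False, idx=2
  s=6, hit=False, idx=3
  s=10, hit=True, idx=4

Final answer: 10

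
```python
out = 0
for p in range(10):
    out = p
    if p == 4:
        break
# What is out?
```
Trace:
  out=0
  out=0, p=0
  out=1, p=1
  out=2, p=2
  out=3, p=3
  out=4, p=4

Final answer: 4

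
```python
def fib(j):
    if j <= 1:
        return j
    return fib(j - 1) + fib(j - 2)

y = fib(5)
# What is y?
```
Call trace (a repeated sub-call is expanded the first time; later identical calls just restate its return value):
fib(j=5)
  fib(j=4)
    fib(j=3)
      fib(j=2)
        fib(j=1)
        -> return 1
        fib(j=0)
        -> return 0
      -> return 1
      fib(j=1)
      -> return 1
    -> return 2
    fib(j=2) -> return 1  (same call as traced above)
  -> return 3
  fib(j=3) -> return 2  (same call as traced above)
-> return 5

Final answer: 5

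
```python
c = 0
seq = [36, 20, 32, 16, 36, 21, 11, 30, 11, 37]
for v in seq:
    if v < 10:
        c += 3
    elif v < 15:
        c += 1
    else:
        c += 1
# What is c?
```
Trace:
  c=0
  c=1, v=36
  c=2, v=20
  c=3, v=32
  c=4, v=16
  c=5, v=36
  c=6, v=21
  c=7, v=11
  c=8, v=30
  c=9, v=11
  c=10, v=37

Final answer: 10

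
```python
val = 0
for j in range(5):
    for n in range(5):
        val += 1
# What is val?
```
Trace:
  val=0
  val=1, j=0, n=0
  val=2, j=0, n=1
  val=3, j=0, n=2
  val=4, j=0, n=3
  val=5, j=0, n=4
  val=6, j=1, n=0
  val=7, j=1, n=1
  val=8, j=1, n=2
  val=9, j=1, n=3
  val=10, j=1, n=4
  val=11, j=2, n=0
  val=12, j=2, n=1
  val=13, j=2, n=2
  val=14, j=2, n=3
  val=15, j=2, n=4
  val=16, j=3, n=0
  val=17, j=3, n=1
  val=18, j=3, n=2
  val=19, j=3, n=3
  val=20, j=3, n=4
  val=21, j=4, n=0
  val=22, j=4, n=1
  val=23, j=4, n=2
  val=24, j=4, n=3
  val=25, j=4, n=4

Final answer: 25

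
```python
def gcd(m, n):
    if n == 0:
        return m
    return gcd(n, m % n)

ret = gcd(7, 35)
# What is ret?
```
Call trace:
gcd(m=7, n=35)
  gcd(m=35, n=7)
    gcd(m=7, n=0)
    -> return 7
  -> return 7
-> return 7

Final answer: 7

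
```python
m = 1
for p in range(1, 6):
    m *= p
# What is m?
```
Trace:
  m=1
  m=1, p=1
  m=2, p=2
  m=6, p=3
  m=24, p=4
  m=120, p=5

Final answer: 120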